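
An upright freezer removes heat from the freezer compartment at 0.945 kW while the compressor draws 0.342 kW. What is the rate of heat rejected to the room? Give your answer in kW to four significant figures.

For a cyclic device the first law requires Q̇_H = Q̇_C + Ẇ.
Q̇_H = Q̇_C + Ẇ = 1.287 kW.

1.287 kW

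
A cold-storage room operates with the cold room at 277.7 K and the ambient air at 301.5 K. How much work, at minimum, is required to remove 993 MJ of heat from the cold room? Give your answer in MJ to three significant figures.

The reservoir spacing is ΔT = 301.5 − 277.7 = 23.80 K.
The reversible limit is COP_R = T_C/ΔT = 11.67, so W_min = Q_C/COP = Q_C·ΔT/T_C.
W_min = 993.0 × 23.80/277.70 = 85.10 MJ.

85.1 MJ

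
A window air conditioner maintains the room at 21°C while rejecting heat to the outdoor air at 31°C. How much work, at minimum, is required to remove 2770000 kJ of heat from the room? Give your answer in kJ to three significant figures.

In absolute terms T_C = 294.15 K and T_H = 304.15 K, so ΔT = 10.00 K.
The reversible limit is COP_R = T_C/ΔT = 29.42, so W_min = Q_C/COP = Q_C·ΔT/T_C.
W_min = 2770000 × 10.00/294.15 = 94170 kJ.

94200 kJ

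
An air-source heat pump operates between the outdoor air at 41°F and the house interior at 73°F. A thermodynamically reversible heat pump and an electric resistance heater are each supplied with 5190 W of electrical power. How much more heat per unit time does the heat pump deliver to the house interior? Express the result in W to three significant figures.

81200 W

In absolute terms T_C = 278.15 K and T_H = 295.93 K, so ΔT = 17.78 K.
COP_Carnot = T_H/ΔT = 295.93/17.78 = 16.65.
The heat pump delivers Q̇_H = COP × Ẇ = 86390 W; the resistance heater delivers Ẇ = 5190 W.
Extra = (COP − 1)·Ẇ = 81200 W.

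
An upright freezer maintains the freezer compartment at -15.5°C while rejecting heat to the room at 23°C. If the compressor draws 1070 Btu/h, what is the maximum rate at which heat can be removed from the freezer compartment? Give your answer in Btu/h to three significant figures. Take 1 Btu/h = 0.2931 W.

7160 Btu/h

In absolute terms T_C = 257.65 K and T_H = 296.15 K, so ΔT = 38.50 K.
COP_Carnot = T_C/ΔT = 257.65/38.50 = 6.692.
Q̇_max = COP_Carnot × Ẇ = 6.692 × 1070 Btu/h = 7161 Btu/h.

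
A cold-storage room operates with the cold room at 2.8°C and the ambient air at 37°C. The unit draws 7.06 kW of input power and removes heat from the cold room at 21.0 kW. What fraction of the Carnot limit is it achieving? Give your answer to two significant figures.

COP_actual = Q̇_C/Ẇ = 21.00/7.060 = 2.975.
In absolute terms T_C = 275.95 K and T_H = 310.15 K, so ΔT = 34.20 K.
COP_Carnot = T_C/ΔT = 275.95/34.20 = 8.069.
η_II = COP_actual/COP_Carnot = 2.975/8.069 = 0.3686.

0.37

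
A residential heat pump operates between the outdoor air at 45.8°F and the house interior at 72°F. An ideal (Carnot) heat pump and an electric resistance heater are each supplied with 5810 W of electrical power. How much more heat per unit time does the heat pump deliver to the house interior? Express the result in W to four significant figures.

In absolute terms T_C = 280.82 K and T_H = 295.37 K, so ΔT = 14.56 K.
COP_Carnot = T_H/ΔT = 295.37/14.56 = 20.29.
The heat pump delivers Q̇_H = COP × Ẇ = 117900 W; the resistance heater delivers Ẇ = 5810 W.
Extra = (COP − 1)·Ẇ = 112100 W.

112100 W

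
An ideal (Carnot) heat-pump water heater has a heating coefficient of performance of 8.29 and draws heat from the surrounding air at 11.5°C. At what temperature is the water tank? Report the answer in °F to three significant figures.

COP_HP = T_H/(T_H − T_C) rearranges to T_H = COP·T_C/(COP − 1).
With T_C = 284.65 K, T_H = 8.29 × 284.65/7.290 = 323.70 K.
Converting, 323.70 K = 122.98°F.

123 °F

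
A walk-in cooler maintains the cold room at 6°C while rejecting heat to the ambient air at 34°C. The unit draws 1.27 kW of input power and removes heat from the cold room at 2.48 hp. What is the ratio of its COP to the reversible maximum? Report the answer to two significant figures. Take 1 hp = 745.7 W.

0.15

Converting, Q̇_C = 2.480 hp = 1.849 kW, so COP_actual = Q̇_C/Ẇ = 1.849/1.270 = 1.456.
In absolute terms T_C = 279.15 K and T_H = 307.15 K, so ΔT = 28.00 K.
COP_Carnot = T_C/ΔT = 279.15/28.00 = 9.970.
η_II = COP_actual/COP_Carnot = 1.456/9.970 = 0.1461.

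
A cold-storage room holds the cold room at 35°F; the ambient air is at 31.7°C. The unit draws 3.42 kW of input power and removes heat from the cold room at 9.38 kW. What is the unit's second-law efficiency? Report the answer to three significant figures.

COP_actual = Q̇_C/Ẇ = 9.380/3.420 = 2.743.
In absolute terms T_C = 274.82 K and T_H = 304.85 K, so ΔT = 30.03 K.
COP_Carnot = T_C/ΔT = 274.82/30.03 = 9.150.
η_II = COP_actual/COP_Carnot = 2.743/9.150 = 0.2997.

0.300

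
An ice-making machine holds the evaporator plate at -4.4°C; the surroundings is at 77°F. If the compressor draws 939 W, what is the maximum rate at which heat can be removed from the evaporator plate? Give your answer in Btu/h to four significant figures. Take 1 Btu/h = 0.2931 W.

29290 Btu/h

In absolute terms T_C = 268.75 K and T_H = 298.15 K, so ΔT = 29.40 K.
COP_Carnot = T_C/ΔT = 268.75/29.40 = 9.141.
Q̇_max = COP_Carnot × Ẇ = 9.141 × 939.0 W = 8584 W = 29290 Btu/h.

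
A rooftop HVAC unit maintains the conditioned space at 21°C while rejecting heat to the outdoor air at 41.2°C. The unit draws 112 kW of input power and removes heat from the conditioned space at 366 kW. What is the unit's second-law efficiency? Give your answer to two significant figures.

0.22

COP_actual = Q̇_C/Ẇ = 366.0/112.0 = 3.268.
In absolute terms T_C = 294.15 K and T_H = 314.35 K, so ΔT = 20.20 K.
COP_Carnot = T_C/ΔT = 294.15/20.20 = 14.56.
η_II = COP_actual/COP_Carnot = 3.268/14.56 = 0.2244.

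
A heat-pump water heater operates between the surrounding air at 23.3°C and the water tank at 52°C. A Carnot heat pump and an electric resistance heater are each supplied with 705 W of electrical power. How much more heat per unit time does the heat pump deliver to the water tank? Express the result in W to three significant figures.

In absolute terms T_C = 296.45 K and T_H = 325.15 K, so ΔT = 28.70 K.
COP_Carnot = T_H/ΔT = 325.15/28.70 = 11.33.
The heat pump delivers Q̇_H = COP × Ẇ = 7987 W; the resistance heater delivers Ẇ = 705.0 W.
Extra = (COP − 1)·Ẇ = 7282 W.

7280 W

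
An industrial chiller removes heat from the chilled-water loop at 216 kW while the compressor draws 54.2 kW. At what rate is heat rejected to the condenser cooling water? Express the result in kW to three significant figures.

For a cyclic device the first law requires Q̇_H = Q̇_C + Ẇ.
Q̇_H = Q̇_C + Ẇ = 270.2 kW.

270 kW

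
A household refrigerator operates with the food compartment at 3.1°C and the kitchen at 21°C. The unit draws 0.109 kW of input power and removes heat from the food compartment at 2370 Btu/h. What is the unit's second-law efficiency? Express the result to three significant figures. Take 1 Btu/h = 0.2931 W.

0.413

Converting, Q̇_C = 2370 Btu/h = 0.6946 kW, so COP_actual = Q̇_C/Ẇ = 0.6946/0.1090 = 6.373.
In absolute terms T_C = 276.25 K and T_H = 294.15 K, so ΔT = 17.90 K.
COP_Carnot = T_C/ΔT = 276.25/17.90 = 15.43.
η_II = COP_actual/COP_Carnot = 6.373/15.43 = 0.4129.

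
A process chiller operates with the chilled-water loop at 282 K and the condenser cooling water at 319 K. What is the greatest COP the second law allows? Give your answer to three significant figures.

The reservoir spacing is ΔT = 319 − 282 = 37.00 K.
For a reversible cycle, COP_Carnot = T_C/ΔT = 282.00/37.00 = 7.622.

7.62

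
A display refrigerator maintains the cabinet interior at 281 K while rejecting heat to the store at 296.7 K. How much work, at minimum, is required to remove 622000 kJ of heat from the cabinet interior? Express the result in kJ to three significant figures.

34800 kJ

The reservoir spacing is ΔT = 296.7 − 281 = 15.70 K.
The reversible limit is COP_R = T_C/ΔT = 17.90, so W_min = Q_C/COP = Q_C·ΔT/T_C.
W_min = 622000 × 15.70/281.00 = 34750 kJ.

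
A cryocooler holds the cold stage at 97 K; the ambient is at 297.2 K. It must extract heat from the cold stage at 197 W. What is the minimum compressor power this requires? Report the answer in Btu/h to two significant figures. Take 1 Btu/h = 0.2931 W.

1400 Btu/h

The reservoir spacing is ΔT = 297.2 − 97 = 200.2 K.
COP_Carnot = T_C/ΔT = 97.00/200.2 = 0.4845.
Ẇ_min = Q̇/COP_Carnot = 197.0/0.4845 = 406.6 W = 1387 Btu/h.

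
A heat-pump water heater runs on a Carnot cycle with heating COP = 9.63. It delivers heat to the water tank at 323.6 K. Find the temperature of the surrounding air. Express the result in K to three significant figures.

290 K

COP_HP = T_H/(T_H − T_C) gives T_H − T_C = T_H/COP.
With T_H = 323.60 K, T_C = 323.60 × (1 − 1/9.63) = 290.00 K.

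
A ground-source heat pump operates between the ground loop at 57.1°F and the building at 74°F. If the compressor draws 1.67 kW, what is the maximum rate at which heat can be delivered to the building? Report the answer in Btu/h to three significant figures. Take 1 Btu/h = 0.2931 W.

180000 Btu/h

In absolute terms T_C = 287.09 K and T_H = 296.48 K, so ΔT = 9.389 K.
COP_Carnot = T_H/ΔT = 296.48/9.389 = 31.58.
Q̇_max = COP_Carnot × Ẇ = 31.58 × 1.670 kW = 52.74 kW = 179900 Btu/h.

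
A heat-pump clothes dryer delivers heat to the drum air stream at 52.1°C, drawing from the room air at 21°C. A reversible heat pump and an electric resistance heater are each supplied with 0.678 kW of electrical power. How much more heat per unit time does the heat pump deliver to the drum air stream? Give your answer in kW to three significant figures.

6.41 kW

In absolute terms T_C = 294.15 K and T_H = 325.25 K, so ΔT = 31.10 K.
COP_Carnot = T_H/ΔT = 325.25/31.10 = 10.46.
The heat pump delivers Q̇_H = COP × Ẇ = 7.091 kW; the resistance heater delivers Ẇ = 0.6780 kW.
Extra = (COP − 1)·Ẇ = 6.413 kW.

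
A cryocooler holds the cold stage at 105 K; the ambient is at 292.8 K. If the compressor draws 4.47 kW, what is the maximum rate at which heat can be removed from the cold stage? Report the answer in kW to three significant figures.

2.50 kW

The reservoir spacing is ΔT = 292.8 − 105 = 187.8 K.
COP_Carnot = T_C/ΔT = 105.00/187.8 = 0.5591.
Q̇_max = COP_Carnot × Ẇ = 0.5591 × 4.470 kW = 2.499 kW.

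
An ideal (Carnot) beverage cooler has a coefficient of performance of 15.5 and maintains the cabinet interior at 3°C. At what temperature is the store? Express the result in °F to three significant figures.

COP_R = T_C/(T_H − T_C) gives T_H − T_C = T_C/COP.
With T_C = 276.15 K, T_H = 276.15 × (1 + 1/15.5) = 293.97 K.
Converting, 293.97 K = 69.47°F.

69.5 °F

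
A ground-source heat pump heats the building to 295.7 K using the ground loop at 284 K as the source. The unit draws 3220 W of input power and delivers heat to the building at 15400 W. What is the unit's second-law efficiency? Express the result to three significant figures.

COP_actual = Q̇_H/Ẇ = 15400/3220 = 4.783.
The reservoir spacing is ΔT = 295.7 − 284 = 11.70 K.
COP_Carnot = T_H/ΔT = 295.70/11.70 = 25.27.
η_II = COP_actual/COP_Carnot = 4.783/25.27 = 0.1892.

0.189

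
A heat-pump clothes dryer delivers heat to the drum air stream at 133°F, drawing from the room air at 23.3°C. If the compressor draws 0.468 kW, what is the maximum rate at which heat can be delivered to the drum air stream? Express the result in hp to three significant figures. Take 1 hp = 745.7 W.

In absolute terms T_C = 296.45 K and T_H = 329.26 K, so ΔT = 32.81 K.
COP_Carnot = T_H/ΔT = 329.26/32.81 = 10.04.
Q̇_max = COP_Carnot × Ẇ = 10.04 × 0.4680 kW = 4.696 kW = 6.298 hp.

6.30 hp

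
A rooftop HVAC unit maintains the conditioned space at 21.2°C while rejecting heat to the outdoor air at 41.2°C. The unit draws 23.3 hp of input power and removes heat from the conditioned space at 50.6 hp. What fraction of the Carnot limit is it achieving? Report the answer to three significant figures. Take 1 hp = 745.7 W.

COP_actual = Q̇_C/Ẇ = 50.60/23.30 = 2.172.
In absolute terms T_C = 294.35 K and T_H = 314.35 K, so ΔT = 20.00 K.
COP_Carnot = T_C/ΔT = 294.35/20.00 = 14.72.
η_II = COP_actual/COP_Carnot = 2.172/14.72 = 0.1476.

0.148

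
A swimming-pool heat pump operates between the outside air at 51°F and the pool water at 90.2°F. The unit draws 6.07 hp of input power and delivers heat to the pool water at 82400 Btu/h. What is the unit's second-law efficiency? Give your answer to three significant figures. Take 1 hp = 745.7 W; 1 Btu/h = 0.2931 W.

0.380

Converting, Q̇_H = 82400 Btu/h = 32.39 hp, so COP_actual = Q̇_H/Ẇ = 32.39/6.070 = 5.336.
In absolute terms T_C = 283.71 K and T_H = 305.48 K, so ΔT = 21.78 K.
COP_Carnot = T_H/ΔT = 305.48/21.78 = 14.03.
η_II = COP_actual/COP_Carnot = 5.336/14.03 = 0.3804.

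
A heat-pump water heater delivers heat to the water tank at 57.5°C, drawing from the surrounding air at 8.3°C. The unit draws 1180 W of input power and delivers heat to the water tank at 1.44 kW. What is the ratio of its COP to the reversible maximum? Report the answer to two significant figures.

0.18

Converting, Q̇_H = 1.440 kW = 1440 W, so COP_actual = Q̇_H/Ẇ = 1440/1180 = 1.220.
In absolute terms T_C = 281.45 K and T_H = 330.65 K, so ΔT = 49.20 K.
COP_Carnot = T_H/ΔT = 330.65/49.20 = 6.721.
η_II = COP_actual/COP_Carnot = 1.220/6.721 = 0.1816.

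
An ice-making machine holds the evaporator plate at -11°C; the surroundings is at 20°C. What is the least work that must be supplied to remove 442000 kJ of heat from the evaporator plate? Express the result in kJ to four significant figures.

52270 kJ

In absolute terms T_C = 262.15 K and T_H = 293.15 K, so ΔT = 31.00 K.
The reversible limit is COP_R = T_C/ΔT = 8.456, so W_min = Q_C/COP = Q_C·ΔT/T_C.
W_min = 442000 × 31.00/262.15 = 52270 kJ.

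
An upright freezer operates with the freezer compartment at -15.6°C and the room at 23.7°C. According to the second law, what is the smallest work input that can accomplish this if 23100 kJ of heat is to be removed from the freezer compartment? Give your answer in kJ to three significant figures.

In absolute terms T_C = 257.55 K and T_H = 296.85 K, so ΔT = 39.30 K.
The reversible limit is COP_R = T_C/ΔT = 6.553, so W_min = Q_C/COP = Q_C·ΔT/T_C.
W_min = 23100 × 39.30/257.55 = 3525 kJ.

3520 kJ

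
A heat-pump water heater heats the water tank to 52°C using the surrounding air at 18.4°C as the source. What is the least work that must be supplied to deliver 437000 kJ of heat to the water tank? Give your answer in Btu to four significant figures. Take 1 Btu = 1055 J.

In absolute terms T_C = 291.55 K and T_H = 325.15 K, so ΔT = 33.60 K.
The reversible limit is COP_HP = T_H/ΔT = 9.677, so W_min = Q_H/COP = Q_H·ΔT/T_H.
W_min = 437000 × 33.60/325.15 = 45160 kJ = 42800 Btu.

42800 Btu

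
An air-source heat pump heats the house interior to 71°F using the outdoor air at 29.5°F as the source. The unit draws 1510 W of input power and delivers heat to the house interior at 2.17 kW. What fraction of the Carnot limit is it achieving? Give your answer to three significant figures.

Converting, Q̇_H = 2.170 kW = 2170 W, so COP_actual = Q̇_H/Ẇ = 2170/1510 = 1.437.
In absolute terms T_C = 271.76 K and T_H = 294.82 K, so ΔT = 23.06 K.
COP_Carnot = T_H/ΔT = 294.82/23.06 = 12.79.
η_II = COP_actual/COP_Carnot = 1.437/12.79 = 0.1124.

0.112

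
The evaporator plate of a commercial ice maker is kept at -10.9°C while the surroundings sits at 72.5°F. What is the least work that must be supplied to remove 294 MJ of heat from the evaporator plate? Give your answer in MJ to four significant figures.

In absolute terms T_C = 262.25 K and T_H = 295.65 K, so ΔT = 33.40 K.
The reversible limit is COP_R = T_C/ΔT = 7.852, so W_min = Q_C/COP = Q_C·ΔT/T_C.
W_min = 294.0 × 33.40/262.25 = 37.44 MJ.

37.44 MJ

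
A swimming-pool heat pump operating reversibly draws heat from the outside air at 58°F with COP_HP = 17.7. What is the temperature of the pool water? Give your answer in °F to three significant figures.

89.0 °F

COP_HP = T_H/(T_H − T_C) rearranges to T_H = COP·T_C/(COP − 1).
With T_C = 287.59 K, T_H = 17.7 × 287.59/16.70 = 304.82 K.
Converting, 304.82 K = 89.00°F.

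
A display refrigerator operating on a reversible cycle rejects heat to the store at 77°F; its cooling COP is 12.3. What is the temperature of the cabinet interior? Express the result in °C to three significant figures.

2.58 °C

For a Carnot refrigerator COP_R = T_C/(T_H − T_C), so T_C = COP·T_H/(1 + COP).
With T_H = 298.15 K, T_C = 12.3 × 298.15/13.30 = 275.73 K.
Converting, 275.73 K = 2.58°C.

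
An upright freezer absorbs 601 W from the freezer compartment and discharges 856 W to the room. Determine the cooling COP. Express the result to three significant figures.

2.36

The first law gives Q̇_H = Q̇_C + Ẇ, so the three rates are Q̇_C = 601.0, Q̇_H = 856.0, Ẇ = 255.0 W.
COP_R = Q̇_C/Ẇ = 601.0/255.0 = 2.357.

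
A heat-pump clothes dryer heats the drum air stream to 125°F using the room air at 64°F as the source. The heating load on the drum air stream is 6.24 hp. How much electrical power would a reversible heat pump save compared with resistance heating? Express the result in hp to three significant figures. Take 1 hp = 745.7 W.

5.59 hp

In absolute terms T_C = 290.93 K and T_H = 324.82 K, so ΔT = 33.89 K.
COP_Carnot = T_H/ΔT = 324.82/33.89 = 9.585.
Resistance heating needs Ẇ_res = Q̇_H = 6.240 hp; the reversible heat pump needs only Ẇ_hp = Q̇_H/COP = 0.6510 hp.
Saving = 6.240 − 0.6510 = 5.589 hp.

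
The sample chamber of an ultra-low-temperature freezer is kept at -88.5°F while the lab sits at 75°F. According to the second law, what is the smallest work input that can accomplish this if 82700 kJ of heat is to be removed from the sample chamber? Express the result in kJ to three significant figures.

In absolute terms T_C = 206.21 K and T_H = 297.04 K, so ΔT = 90.83 K.
The reversible limit is COP_R = T_C/ΔT = 2.270, so W_min = Q_C/COP = Q_C·ΔT/T_C.
W_min = 82700 × 90.83/206.21 = 36430 kJ.

36400 kJ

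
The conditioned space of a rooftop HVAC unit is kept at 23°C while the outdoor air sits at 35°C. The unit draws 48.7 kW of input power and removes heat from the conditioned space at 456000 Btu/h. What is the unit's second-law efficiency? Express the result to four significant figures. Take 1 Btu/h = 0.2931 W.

Converting, Q̇_C = 456000 Btu/h = 133.7 kW, so COP_actual = Q̇_C/Ẇ = 133.7/48.70 = 2.744.
In absolute terms T_C = 296.15 K and T_H = 308.15 K, so ΔT = 12.00 K.
COP_Carnot = T_C/ΔT = 296.15/12.00 = 24.68.
η_II = COP_actual/COP_Carnot = 2.744/24.68 = 0.1112.

0.1112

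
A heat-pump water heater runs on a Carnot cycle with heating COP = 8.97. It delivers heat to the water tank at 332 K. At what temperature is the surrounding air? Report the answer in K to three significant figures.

295 K

COP_HP = T_H/(T_H − T_C) gives T_H − T_C = T_H/COP.
With T_H = 332.00 K, T_C = 332.00 × (1 − 1/8.97) = 294.99 K.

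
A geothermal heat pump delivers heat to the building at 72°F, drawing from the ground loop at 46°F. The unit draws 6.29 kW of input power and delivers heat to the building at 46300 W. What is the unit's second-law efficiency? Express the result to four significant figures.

0.3600

Converting, Q̇_H = 46300 W = 46.30 kW, so COP_actual = Q̇_H/Ẇ = 46.30/6.290 = 7.361.
In absolute terms T_C = 280.93 K and T_H = 295.37 K, so ΔT = 14.44 K.
COP_Carnot = T_H/ΔT = 295.37/14.44 = 20.45.
η_II = COP_actual/COP_Carnot = 7.361/20.45 = 0.3600.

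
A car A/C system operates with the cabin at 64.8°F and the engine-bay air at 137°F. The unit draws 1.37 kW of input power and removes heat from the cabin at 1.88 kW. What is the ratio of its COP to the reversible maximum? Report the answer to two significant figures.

0.19

COP_actual = Q̇_C/Ẇ = 1.880/1.370 = 1.372.
In absolute terms T_C = 291.37 K and T_H = 331.48 K, so ΔT = 40.11 K.
COP_Carnot = T_C/ΔT = 291.37/40.11 = 7.264.
η_II = COP_actual/COP_Carnot = 1.372/7.264 = 0.1889.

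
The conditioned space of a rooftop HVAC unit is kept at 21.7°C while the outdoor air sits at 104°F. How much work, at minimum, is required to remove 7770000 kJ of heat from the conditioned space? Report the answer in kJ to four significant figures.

482200 kJ

In absolute terms T_C = 294.85 K and T_H = 313.15 K, so ΔT = 18.30 K.
The reversible limit is COP_R = T_C/ΔT = 16.11, so W_min = Q_C/COP = Q_C·ΔT/T_C.
W_min = 7770000 × 18.30/294.85 = 482200 kJ.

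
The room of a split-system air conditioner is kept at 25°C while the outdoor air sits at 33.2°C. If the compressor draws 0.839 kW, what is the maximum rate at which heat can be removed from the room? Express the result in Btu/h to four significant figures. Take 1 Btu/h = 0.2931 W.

104100 Btu/h

In absolute terms T_C = 298.15 K and T_H = 306.35 K, so ΔT = 8.200 K.
COP_Carnot = T_C/ΔT = 298.15/8.200 = 36.36.
Q̇_max = COP_Carnot × Ẇ = 36.36 × 0.8390 kW = 30.51 kW = 104100 Btu/h.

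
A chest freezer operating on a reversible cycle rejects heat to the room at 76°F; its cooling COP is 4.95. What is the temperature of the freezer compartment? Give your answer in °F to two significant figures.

-14 °F

For a Carnot refrigerator COP_R = T_C/(T_H − T_C), so T_C = COP·T_H/(1 + COP).
With T_H = 297.59 K, T_C = 4.95 × 297.59/5.950 = 247.58 K.
Converting, 247.58 K = -14.03°F.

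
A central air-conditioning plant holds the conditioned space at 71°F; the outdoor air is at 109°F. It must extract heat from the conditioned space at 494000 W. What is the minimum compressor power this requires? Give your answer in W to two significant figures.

35000 W

In absolute terms T_C = 294.82 K and T_H = 315.93 K, so ΔT = 21.11 K.
COP_Carnot = T_C/ΔT = 294.82/21.11 = 13.97.
Ẇ_min = Q̇/COP_Carnot = 494000/13.97 = 35370 W.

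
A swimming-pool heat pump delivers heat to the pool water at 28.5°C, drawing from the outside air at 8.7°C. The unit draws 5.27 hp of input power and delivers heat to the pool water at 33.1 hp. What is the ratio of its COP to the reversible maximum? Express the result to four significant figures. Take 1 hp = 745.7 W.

0.4123

COP_actual = Q̇_H/Ẇ = 33.10/5.270 = 6.281.
In absolute terms T_C = 281.85 K and T_H = 301.65 K, so ΔT = 19.80 K.
COP_Carnot = T_H/ΔT = 301.65/19.80 = 15.23.
η_II = COP_actual/COP_Carnot = 6.281/15.23 = 0.4123.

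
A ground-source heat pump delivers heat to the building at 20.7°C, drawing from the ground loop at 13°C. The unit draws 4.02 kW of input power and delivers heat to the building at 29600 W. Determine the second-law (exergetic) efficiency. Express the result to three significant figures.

0.193

Converting, Q̇_H = 29600 W = 29.60 kW, so COP_actual = Q̇_H/Ẇ = 29.60/4.020 = 7.363.
In absolute terms T_C = 286.15 K and T_H = 293.85 K, so ΔT = 7.700 K.
COP_Carnot = T_H/ΔT = 293.85/7.700 = 38.16.
η_II = COP_actual/COP_Carnot = 7.363/38.16 = 0.1929.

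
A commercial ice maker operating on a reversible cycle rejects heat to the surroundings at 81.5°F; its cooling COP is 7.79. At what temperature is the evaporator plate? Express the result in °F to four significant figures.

For a Carnot refrigerator COP_R = T_C/(T_H − T_C), so T_C = COP·T_H/(1 + COP).
With T_H = 300.65 K, T_C = 7.79 × 300.65/8.790 = 266.45 K.
Converting, 266.45 K = 19.93°F.

19.93 °F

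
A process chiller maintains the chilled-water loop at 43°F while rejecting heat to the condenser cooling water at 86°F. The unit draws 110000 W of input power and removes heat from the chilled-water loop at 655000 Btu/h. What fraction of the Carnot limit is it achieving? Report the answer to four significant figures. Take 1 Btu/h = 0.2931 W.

0.1493

Converting, Q̇_C = 655000 Btu/h = 192000 W, so COP_actual = Q̇_C/Ẇ = 192000/110000 = 1.745.
In absolute terms T_C = 279.26 K and T_H = 303.15 K, so ΔT = 23.89 K.
COP_Carnot = T_C/ΔT = 279.26/23.89 = 11.69.
η_II = COP_actual/COP_Carnot = 1.745/11.69 = 0.1493.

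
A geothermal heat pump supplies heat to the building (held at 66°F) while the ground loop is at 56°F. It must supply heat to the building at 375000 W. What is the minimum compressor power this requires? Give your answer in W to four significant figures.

7134 W

In absolute terms T_C = 286.48 K and T_H = 292.04 K, so ΔT = 5.556 K.
COP_Carnot = T_H/ΔT = 292.04/5.556 = 52.57.
Ẇ_min = Q̇/COP_Carnot = 375000/52.57 = 7134 W.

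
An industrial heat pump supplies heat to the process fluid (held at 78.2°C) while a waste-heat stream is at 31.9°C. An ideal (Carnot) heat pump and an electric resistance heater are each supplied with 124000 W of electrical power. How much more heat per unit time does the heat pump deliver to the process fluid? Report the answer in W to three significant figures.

817000 W

In absolute terms T_C = 305.05 K and T_H = 351.35 K, so ΔT = 46.30 K.
COP_Carnot = T_H/ΔT = 351.35/46.30 = 7.589.
The heat pump delivers Q̇_H = COP × Ẇ = 941000 W; the resistance heater delivers Ẇ = 124000 W.
Extra = (COP − 1)·Ẇ = 817000 W.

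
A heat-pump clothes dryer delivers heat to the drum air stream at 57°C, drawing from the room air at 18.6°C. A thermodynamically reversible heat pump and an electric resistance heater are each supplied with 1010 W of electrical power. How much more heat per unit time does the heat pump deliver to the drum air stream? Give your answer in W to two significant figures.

7700 W

In absolute terms T_C = 291.75 K and T_H = 330.15 K, so ΔT = 38.40 K.
COP_Carnot = T_H/ΔT = 330.15/38.40 = 8.598.
The heat pump delivers Q̇_H = COP × Ẇ = 8684 W; the resistance heater delivers Ẇ = 1010 W.
Extra = (COP − 1)·Ẇ = 7674 W.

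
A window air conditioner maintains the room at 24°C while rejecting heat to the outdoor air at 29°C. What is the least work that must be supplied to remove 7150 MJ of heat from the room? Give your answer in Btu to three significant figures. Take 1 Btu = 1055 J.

In absolute terms T_C = 297.15 K and T_H = 302.15 K, so ΔT = 5.000 K.
The reversible limit is COP_R = T_C/ΔT = 59.43, so W_min = Q_C/COP = Q_C·ΔT/T_C.
W_min = 7150 × 5.000/297.15 = 120.3 MJ = 114000 Btu.

114000 Btu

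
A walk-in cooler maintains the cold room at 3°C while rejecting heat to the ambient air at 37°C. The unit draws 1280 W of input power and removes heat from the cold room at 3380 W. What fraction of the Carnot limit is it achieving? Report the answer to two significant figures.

0.33

COP_actual = Q̇_C/Ẇ = 3380/1280 = 2.641.
In absolute terms T_C = 276.15 K and T_H = 310.15 K, so ΔT = 34.00 K.
COP_Carnot = T_C/ΔT = 276.15/34.00 = 8.122.
η_II = COP_actual/COP_Carnot = 2.641/8.122 = 0.3251.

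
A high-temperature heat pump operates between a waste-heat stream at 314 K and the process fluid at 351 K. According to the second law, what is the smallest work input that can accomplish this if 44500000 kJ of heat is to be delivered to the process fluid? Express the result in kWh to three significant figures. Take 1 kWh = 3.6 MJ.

The reservoir spacing is ΔT = 351 − 314 = 37.00 K.
The reversible limit is COP_HP = T_H/ΔT = 9.486, so W_min = Q_H/COP = Q_H·ΔT/T_H.
W_min = 44500000 × 37.00/351.00 = 4691000 kJ = 1303 kWh.

1300 kWh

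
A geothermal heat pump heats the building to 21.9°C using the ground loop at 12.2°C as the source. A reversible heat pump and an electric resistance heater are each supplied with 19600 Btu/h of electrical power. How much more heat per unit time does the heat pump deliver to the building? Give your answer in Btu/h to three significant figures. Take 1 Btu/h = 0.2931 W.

577000 Btu/h

In absolute terms T_C = 285.35 K and T_H = 295.05 K, so ΔT = 9.700 K.
COP_Carnot = T_H/ΔT = 295.05/9.700 = 30.42.
The heat pump delivers Q̇_H = COP × Ẇ = 596200 Btu/h; the resistance heater delivers Ẇ = 19600 Btu/h.
Extra = (COP − 1)·Ẇ = 576600 Btu/h.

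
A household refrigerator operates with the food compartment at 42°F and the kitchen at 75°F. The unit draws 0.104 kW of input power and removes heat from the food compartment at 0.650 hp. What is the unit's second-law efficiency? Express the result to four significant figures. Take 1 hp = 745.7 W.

0.3066

Converting, Q̇_C = 0.6500 hp = 0.4847 kW, so COP_actual = Q̇_C/Ẇ = 0.4847/0.1040 = 4.661.
In absolute terms T_C = 278.71 K and T_H = 297.04 K, so ΔT = 18.33 K.
COP_Carnot = T_C/ΔT = 278.71/18.33 = 15.20.
η_II = COP_actual/COP_Carnot = 4.661/15.20 = 0.3066.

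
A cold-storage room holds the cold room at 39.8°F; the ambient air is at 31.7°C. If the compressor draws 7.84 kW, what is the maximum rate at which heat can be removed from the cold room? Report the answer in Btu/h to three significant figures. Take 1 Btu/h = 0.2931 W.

In absolute terms T_C = 277.48 K and T_H = 304.85 K, so ΔT = 27.37 K.
COP_Carnot = T_C/ΔT = 277.48/27.37 = 10.14.
Q̇_max = COP_Carnot × Ẇ = 10.14 × 7.840 kW = 79.49 kW = 271200 Btu/h.

271000 Btu/h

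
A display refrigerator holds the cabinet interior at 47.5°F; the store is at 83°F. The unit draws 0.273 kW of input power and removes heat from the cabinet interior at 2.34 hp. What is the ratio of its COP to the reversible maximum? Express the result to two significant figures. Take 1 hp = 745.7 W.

Converting, Q̇_C = 2.340 hp = 1.745 kW, so COP_actual = Q̇_C/Ẇ = 1.745/0.2730 = 6.392.
In absolute terms T_C = 281.76 K and T_H = 301.48 K, so ΔT = 19.72 K.
COP_Carnot = T_C/ΔT = 281.76/19.72 = 14.29.
η_II = COP_actual/COP_Carnot = 6.392/14.29 = 0.4474.

0.45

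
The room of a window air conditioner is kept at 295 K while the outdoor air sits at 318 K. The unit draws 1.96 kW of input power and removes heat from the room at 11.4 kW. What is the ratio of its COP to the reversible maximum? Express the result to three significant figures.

COP_actual = Q̇_C/Ẇ = 11.40/1.960 = 5.816.
The reservoir spacing is ΔT = 318 − 295 = 23.00 K.
COP_Carnot = T_C/ΔT = 295.00/23.00 = 12.83.
η_II = COP_actual/COP_Carnot = 5.816/12.83 = 0.4535.

0.453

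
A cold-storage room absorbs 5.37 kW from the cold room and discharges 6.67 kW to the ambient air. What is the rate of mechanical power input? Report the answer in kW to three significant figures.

1.30 kW

For a cyclic device the first law requires Q̇_H = Q̇_C + Ẇ.
Ẇ = Q̇_H − Q̇_C = 1.300 kW.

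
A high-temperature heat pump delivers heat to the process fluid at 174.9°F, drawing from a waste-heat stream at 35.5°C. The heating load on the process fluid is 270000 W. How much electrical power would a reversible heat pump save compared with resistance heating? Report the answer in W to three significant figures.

In absolute terms T_C = 308.65 K and T_H = 352.54 K, so ΔT = 43.89 K.
COP_Carnot = T_H/ΔT = 352.54/43.89 = 8.033.
Resistance heating needs Ẇ_res = Q̇_H = 270000 W; the reversible heat pump needs only Ẇ_hp = Q̇_H/COP = 33610 W.
Saving = 270000 − 33610 = 236400 W.

236000 W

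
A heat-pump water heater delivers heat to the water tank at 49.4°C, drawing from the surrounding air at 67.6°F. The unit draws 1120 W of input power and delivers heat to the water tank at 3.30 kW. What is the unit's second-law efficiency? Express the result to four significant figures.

0.2706

Converting, Q̇_H = 3.300 kW = 3300 W, so COP_actual = Q̇_H/Ẇ = 3300/1120 = 2.946.
In absolute terms T_C = 292.93 K and T_H = 322.55 K, so ΔT = 29.62 K.
COP_Carnot = T_H/ΔT = 322.55/29.62 = 10.89.
η_II = COP_actual/COP_Carnot = 2.946/10.89 = 0.2706.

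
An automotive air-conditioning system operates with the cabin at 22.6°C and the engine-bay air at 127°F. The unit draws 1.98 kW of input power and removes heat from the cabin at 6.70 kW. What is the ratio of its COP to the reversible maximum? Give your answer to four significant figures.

0.3453

COP_actual = Q̇_C/Ẇ = 6.700/1.980 = 3.384.
In absolute terms T_C = 295.75 K and T_H = 325.93 K, so ΔT = 30.18 K.
COP_Carnot = T_C/ΔT = 295.75/30.18 = 9.800.
η_II = COP_actual/COP_Carnot = 3.384/9.800 = 0.3453.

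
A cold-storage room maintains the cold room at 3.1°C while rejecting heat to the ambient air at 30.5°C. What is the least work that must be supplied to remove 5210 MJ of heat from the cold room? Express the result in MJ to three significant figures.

517 MJ

In absolute terms T_C = 276.25 K and T_H = 303.65 K, so ΔT = 27.40 K.
The reversible limit is COP_R = T_C/ΔT = 10.08, so W_min = Q_C/COP = Q_C·ΔT/T_C.
W_min = 5210 × 27.40/276.25 = 516.8 MJ.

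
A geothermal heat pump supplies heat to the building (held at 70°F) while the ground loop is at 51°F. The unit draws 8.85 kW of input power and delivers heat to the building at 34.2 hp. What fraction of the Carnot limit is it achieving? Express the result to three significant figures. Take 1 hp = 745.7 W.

Converting, Q̇_H = 34.20 hp = 25.50 kW, so COP_actual = Q̇_H/Ẇ = 25.50/8.850 = 2.882.
In absolute terms T_C = 283.71 K and T_H = 294.26 K, so ΔT = 10.56 K.
COP_Carnot = T_H/ΔT = 294.26/10.56 = 27.88.
η_II = COP_actual/COP_Carnot = 2.882/27.88 = 0.1034.

0.103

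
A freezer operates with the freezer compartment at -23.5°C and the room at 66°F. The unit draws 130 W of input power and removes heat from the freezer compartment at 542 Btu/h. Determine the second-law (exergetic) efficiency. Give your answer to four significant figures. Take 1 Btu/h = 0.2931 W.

Converting, Q̇_C = 542.0 Btu/h = 158.9 W, so COP_actual = Q̇_C/Ẇ = 158.9/130.0 = 1.222.
In absolute terms T_C = 249.65 K and T_H = 292.04 K, so ΔT = 42.39 K.
COP_Carnot = T_C/ΔT = 249.65/42.39 = 5.890.
η_II = COP_actual/COP_Carnot = 1.222/5.890 = 0.2075.

0.2075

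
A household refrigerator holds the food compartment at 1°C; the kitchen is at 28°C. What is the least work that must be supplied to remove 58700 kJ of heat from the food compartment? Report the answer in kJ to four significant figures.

5781 kJ

In absolute terms T_C = 274.15 K and T_H = 301.15 K, so ΔT = 27.00 K.
The reversible limit is COP_R = T_C/ΔT = 10.15, so W_min = Q_C/COP = Q_C·ΔT/T_C.
W_min = 58700 × 27.00/274.15 = 5781 kJ.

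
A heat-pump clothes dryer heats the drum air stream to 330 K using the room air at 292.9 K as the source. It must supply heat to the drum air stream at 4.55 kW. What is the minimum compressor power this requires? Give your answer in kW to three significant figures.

0.512 kW

The reservoir spacing is ΔT = 330 − 292.9 = 37.10 K.
COP_Carnot = T_H/ΔT = 330.00/37.10 = 8.895.
Ẇ_min = Q̇/COP_Carnot = 4.550/8.895 = 0.5115 kW.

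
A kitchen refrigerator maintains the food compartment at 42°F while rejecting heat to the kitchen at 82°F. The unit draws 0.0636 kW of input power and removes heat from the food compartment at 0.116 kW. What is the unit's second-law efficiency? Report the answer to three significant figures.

0.145

COP_actual = Q̇_C/Ẇ = 0.1160/0.06360 = 1.824.
In absolute terms T_C = 278.71 K and T_H = 300.93 K, so ΔT = 22.22 K.
COP_Carnot = T_C/ΔT = 278.71/22.22 = 12.54.
η_II = COP_actual/COP_Carnot = 1.824/12.54 = 0.1454.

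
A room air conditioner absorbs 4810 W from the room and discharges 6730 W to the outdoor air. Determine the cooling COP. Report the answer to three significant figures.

2.51

The first law gives Q̇_H = Q̇_C + Ẇ, so the three rates are Q̇_C = 4810, Q̇_H = 6730, Ẇ = 1920 W.
COP_R = Q̇_C/Ẇ = 4810/1920 = 2.505.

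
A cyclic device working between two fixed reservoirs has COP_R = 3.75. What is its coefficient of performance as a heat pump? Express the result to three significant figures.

4.75

The first law on one cycle gives Q_H = Q_C + W, so Q_H/W = Q_C/W + 1.
COP_HP = COP_R + 1 = 3.75 + 1 = 4.75.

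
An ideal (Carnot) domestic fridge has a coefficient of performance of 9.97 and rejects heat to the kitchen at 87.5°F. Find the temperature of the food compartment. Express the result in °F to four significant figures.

37.62 °F

For a Carnot refrigerator COP_R = T_C/(T_H − T_C), so T_C = COP·T_H/(1 + COP).
With T_H = 303.98 K, T_C = 9.97 × 303.98/10.97 = 276.27 K.
Converting, 276.27 K = 37.62°F.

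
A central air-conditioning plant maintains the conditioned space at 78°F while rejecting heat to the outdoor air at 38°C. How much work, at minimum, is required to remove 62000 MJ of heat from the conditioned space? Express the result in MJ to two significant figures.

In absolute terms T_C = 298.71 K and T_H = 311.15 K, so ΔT = 12.44 K.
The reversible limit is COP_R = T_C/ΔT = 24.00, so W_min = Q_C/COP = Q_C·ΔT/T_C.
W_min = 62000 × 12.44/298.71 = 2583 MJ.

2600 MJ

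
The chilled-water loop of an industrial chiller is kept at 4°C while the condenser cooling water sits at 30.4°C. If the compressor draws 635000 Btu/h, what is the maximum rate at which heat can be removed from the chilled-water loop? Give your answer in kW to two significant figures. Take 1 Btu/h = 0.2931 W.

In absolute terms T_C = 277.15 K and T_H = 303.55 K, so ΔT = 26.40 K.
COP_Carnot = T_C/ΔT = 277.15/26.40 = 10.50.
Q̇_max = COP_Carnot × Ẇ = 10.50 × 635000 Btu/h = 6666000 Btu/h = 1954 kW.

2000 kW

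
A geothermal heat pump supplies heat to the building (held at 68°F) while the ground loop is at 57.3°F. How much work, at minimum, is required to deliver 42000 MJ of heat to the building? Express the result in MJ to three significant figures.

852 MJ

In absolute terms T_C = 287.21 K and T_H = 293.15 K, so ΔT = 5.944 K.
The reversible limit is COP_HP = T_H/ΔT = 49.31, so W_min = Q_H/COP = Q_H·ΔT/T_H.
W_min = 42000 × 5.944/293.15 = 851.7 MJ.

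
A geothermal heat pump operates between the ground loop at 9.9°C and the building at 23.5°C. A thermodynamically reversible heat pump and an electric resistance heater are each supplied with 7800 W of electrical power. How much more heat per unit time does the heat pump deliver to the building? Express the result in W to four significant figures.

In absolute terms T_C = 283.05 K and T_H = 296.65 K, so ΔT = 13.60 K.
COP_Carnot = T_H/ΔT = 296.65/13.60 = 21.81.
The heat pump delivers Q̇_H = COP × Ẇ = 170100 W; the resistance heater delivers Ẇ = 7800 W.
Extra = (COP − 1)·Ẇ = 162300 W.

162300 W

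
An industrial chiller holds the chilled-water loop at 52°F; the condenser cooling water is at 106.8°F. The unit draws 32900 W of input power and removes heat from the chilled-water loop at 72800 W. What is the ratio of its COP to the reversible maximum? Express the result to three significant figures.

0.237

COP_actual = Q̇_C/Ẇ = 72800/32900 = 2.213.
In absolute terms T_C = 284.26 K and T_H = 314.71 K, so ΔT = 30.44 K.
COP_Carnot = T_C/ΔT = 284.26/30.44 = 9.337.
η_II = COP_actual/COP_Carnot = 2.213/9.337 = 0.2370.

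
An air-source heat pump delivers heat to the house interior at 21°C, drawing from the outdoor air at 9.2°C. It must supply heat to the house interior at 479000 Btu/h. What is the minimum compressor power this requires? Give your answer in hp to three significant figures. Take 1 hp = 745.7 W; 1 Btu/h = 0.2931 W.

7.55 hp

In absolute terms T_C = 282.35 K and T_H = 294.15 K, so ΔT = 11.80 K.
COP_Carnot = T_H/ΔT = 294.15/11.80 = 24.93.
Ẇ_min = Q̇/COP_Carnot = 479000/24.93 = 19220 Btu/h = 7.553 hp.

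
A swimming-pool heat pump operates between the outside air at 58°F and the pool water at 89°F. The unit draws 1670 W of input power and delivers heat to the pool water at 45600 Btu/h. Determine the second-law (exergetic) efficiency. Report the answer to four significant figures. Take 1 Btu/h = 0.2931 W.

0.4522

Converting, Q̇_H = 45600 Btu/h = 13370 W, so COP_actual = Q̇_H/Ẇ = 13370/1670 = 8.003.
In absolute terms T_C = 287.59 K and T_H = 304.82 K, so ΔT = 17.22 K.
COP_Carnot = T_H/ΔT = 304.82/17.22 = 17.70.
η_II = COP_actual/COP_Carnot = 8.003/17.70 = 0.4522.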